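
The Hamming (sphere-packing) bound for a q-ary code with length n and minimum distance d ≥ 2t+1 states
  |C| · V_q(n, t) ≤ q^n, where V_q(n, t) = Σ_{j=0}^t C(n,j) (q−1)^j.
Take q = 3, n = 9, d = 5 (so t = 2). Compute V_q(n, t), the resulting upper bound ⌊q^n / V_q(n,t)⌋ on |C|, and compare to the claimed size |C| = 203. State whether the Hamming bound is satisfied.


V_q(n, t) = 163, q^n = 19683, Hamming bound = 120, |C| = 203 > bound (violated).

Step 1: Compute V_q(n, t) = Σ_{j=0}^2 C(n, j) (q−1)^j.
  j = 0: C(9,0)·(2)^0 = 1·1 = 1.
  j = 1: C(9,1)·(2)^1 = 9·2 = 18.
  j = 2: C(9,2)·(2)^2 = 36·4 = 144.
  V_q(n, t) = 1 + 18 + 144 = 163.
Step 2: q^n = 3^9 = 19683.
Step 3: Hamming bound ⌊q^n / V_q(n,t)⌋ = ⌊19683/163⌋ = 120.
Step 4: Compare |C| = 203 to 120: violated.
The claimed |C| lies above the Hamming bound, so no 3-ary code of length 9 with d ≥ 5 can have 203 codewords.


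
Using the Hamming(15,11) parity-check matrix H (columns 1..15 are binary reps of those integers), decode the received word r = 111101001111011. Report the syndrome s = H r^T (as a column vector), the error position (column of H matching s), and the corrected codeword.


s = (0, 1, 1, 1)^T, error position = 7, corrected codeword c = 111101101111011

Compute s = H r^T mod 2 one row at a time:
  s_1 = 0 + 1 + 1 + 1 + 1 + 0 + 1 + 1 = 6 ≡ 0 (mod 2).
  s_2 = 1 + 0 + 1 + 0 + 1 + 0 + 1 + 1 = 5 ≡ 1 (mod 2).
  s_3 = 1 + 1 + 1 + 0 + 1 + 1 + 1 + 1 = 7 ≡ 1 (mod 2).
  s_4 = 1 + 1 + 0 + 0 + 1 + 1 + 0 + 1 = 5 ≡ 1 (mod 2).
s = (0, 1, 1, 1)^T — this equals column 7 of H (binary 0111), so error is at position 7.
Correct: flip bit 7 of r = 111101001111011 to get c = 111101101111011.


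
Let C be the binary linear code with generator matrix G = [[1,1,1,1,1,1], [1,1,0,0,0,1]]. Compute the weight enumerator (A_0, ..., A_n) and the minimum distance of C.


Weight distribution: A_0 = 1, A_3 = 2, A_6 = 1. Minimum distance d = 3.

Enumerate all 2^2 = 4 messages m ∈ F_2^2.
For each, compute codeword c = mG in F_2^6, then tally its weight.
  m = 00 → c = 000000, weight = 0.
  m = 10 → c = 111111, weight = 6.
  m = 01 → c = 110001, weight = 3.
  m = 11 → c = 001110, weight = 3.
Tally weights:
  weight 0: 1 codewords.
  weight 3: 2 codewords.
  weight 6: 1 codewords.
Minimum distance d = smallest w > 0 with A_w > 0 = 3.
Sanity: Σ A_w = 4 = 2^2 = 4 ✓.


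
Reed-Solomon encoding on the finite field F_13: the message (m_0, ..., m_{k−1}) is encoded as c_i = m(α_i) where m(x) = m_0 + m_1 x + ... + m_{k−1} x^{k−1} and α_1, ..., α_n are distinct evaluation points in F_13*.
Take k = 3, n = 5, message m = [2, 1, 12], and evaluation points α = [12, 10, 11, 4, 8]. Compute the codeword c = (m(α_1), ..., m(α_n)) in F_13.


c = [0, 3, 9, 3, 11]

Message polynomial: m(x) = 2 + 1·x + 12·x^2 (mod 13).
For each evaluation point α_i, compute m(α_i) mod 13:
  α_1 = 12: Horner steps 12 → 2 → 0, so m(12) = 0.
  α_2 = 10: Horner steps 12 → 4 → 3, so m(10) = 3.
  α_3 = 11: Horner steps 12 → 3 → 9, so m(11) = 9.
  α_4 = 4: Horner steps 12 → 10 → 3, so m(4) = 3.
  α_5 = 8: Horner steps 12 → 6 → 11, so m(8) = 11.
Codeword c = [0, 3, 9, 3, 11] ∈ F_13^5.


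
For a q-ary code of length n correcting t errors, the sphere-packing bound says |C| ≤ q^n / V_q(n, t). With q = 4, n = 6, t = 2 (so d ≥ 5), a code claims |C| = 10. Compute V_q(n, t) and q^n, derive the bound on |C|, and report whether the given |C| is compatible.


V_q(n, t) = 154, q^n = 4096, Hamming bound = 26, |C| = 10 ≤ bound (satisfied).

Step 1: Compute V_q(n, t) = Σ_{j=0}^2 C(n, j) (q−1)^j.
  j = 0: C(6,0)·(3)^0 = 1·1 = 1.
  j = 1: C(6,1)·(3)^1 = 6·3 = 18.
  j = 2: C(6,2)·(3)^2 = 15·9 = 135.
  V_q(n, t) = 1 + 18 + 135 = 154.
Step 2: q^n = 4^6 = 4096.
Step 3: Hamming bound ⌊q^n / V_q(n,t)⌋ = ⌊4096/154⌋ = 26.
Step 4: Compare |C| = 10 to 26: satisfied.
The claimed |C| lies below the Hamming bound.


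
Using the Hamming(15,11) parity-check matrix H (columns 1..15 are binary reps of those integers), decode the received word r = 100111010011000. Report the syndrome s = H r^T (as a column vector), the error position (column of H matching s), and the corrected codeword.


s = (1, 0, 0, 1)^T, error position = 9, corrected codeword c = 100111011011000

Compute s = H r^T mod 2 one row at a time:
  s_1 = 1 + 0 + 0 + 1 + 1 + 0 + 0 + 0 = 3 ≡ 1 (mod 2).
  s_2 = 1 + 1 + 1 + 0 + 1 + 0 + 0 + 0 = 4 ≡ 0 (mod 2).
  s_3 = 0 + 0 + 1 + 0 + 0 + 1 + 0 + 0 = 2 ≡ 0 (mod 2).
  s_4 = 1 + 0 + 1 + 0 + 0 + 1 + 0 + 0 = 3 ≡ 1 (mod 2).
s = (1, 0, 0, 1)^T — this equals column 9 of H (binary 1001), so error is at position 9.
Correct: flip bit 9 of r = 100111010011000 to get c = 100111011011000.


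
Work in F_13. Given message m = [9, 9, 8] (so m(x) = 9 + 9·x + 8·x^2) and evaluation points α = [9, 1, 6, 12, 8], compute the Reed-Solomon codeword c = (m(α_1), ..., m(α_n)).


c = [10, 0, 0, 8, 8]

Message polynomial: m(x) = 9 + 9·x + 8·x^2 (mod 13).
For each evaluation point α_i, compute m(α_i) mod 13:
  α_1 = 9: Horner steps 8 → 3 → 10, so m(9) = 10.
  α_2 = 1: Horner steps 8 → 4 → 0, so m(1) = 0.
  α_3 = 6: Horner steps 8 → 5 → 0, so m(6) = 0.
  α_4 = 12: Horner steps 8 → 1 → 8, so m(12) = 8.
  α_5 = 8: Horner steps 8 → 8 → 8, so m(8) = 8.
Codeword c = [10, 0, 0, 8, 8] ∈ F_13^5.


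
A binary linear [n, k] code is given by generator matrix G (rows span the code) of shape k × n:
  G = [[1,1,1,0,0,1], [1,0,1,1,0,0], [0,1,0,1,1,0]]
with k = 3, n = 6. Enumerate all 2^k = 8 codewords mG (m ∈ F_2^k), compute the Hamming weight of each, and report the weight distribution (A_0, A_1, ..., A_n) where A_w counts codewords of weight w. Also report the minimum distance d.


Weight distribution: A_0 = 1, A_2 = 1, A_3 = 3, A_4 = 2, A_5 = 1. Minimum distance d = 2.

Enumerate all 2^3 = 8 messages m ∈ F_2^3.
For each, compute codeword c = mG in F_2^6, then tally its weight.
  m = 000 → c = 000000, weight = 0.
  m = 100 → c = 111001, weight = 4.
  m = 010 → c = 101100, weight = 3.
  m = 110 → c = 010101, weight = 3.
  m = 001 → c = 010110, weight = 3.
  m = 101 → c = 101111, weight = 5.
  m = 011 → c = 111010, weight = 4.
  m = 111 → c = 000011, weight = 2.
Tally weights:
  weight 0: 1 codewords.
  weight 2: 1 codewords.
  weight 3: 3 codewords.
  weight 4: 2 codewords.
  weight 5: 1 codewords.
Minimum distance d = smallest w > 0 with A_w > 0 = 2.
Sanity: Σ A_w = 8 = 2^3 = 8 ✓.


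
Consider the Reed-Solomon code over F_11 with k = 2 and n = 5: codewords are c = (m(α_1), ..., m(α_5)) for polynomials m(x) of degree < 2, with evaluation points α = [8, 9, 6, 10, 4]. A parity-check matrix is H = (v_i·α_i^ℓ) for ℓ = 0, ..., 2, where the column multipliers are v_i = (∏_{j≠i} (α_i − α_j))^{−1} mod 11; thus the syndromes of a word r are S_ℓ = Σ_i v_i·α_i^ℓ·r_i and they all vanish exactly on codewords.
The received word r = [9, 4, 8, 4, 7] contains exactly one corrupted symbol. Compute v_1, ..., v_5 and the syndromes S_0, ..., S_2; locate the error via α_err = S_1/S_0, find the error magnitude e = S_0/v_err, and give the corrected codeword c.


S = (4, 7, 4), error at position 4, error magnitude e = 5, c = [9, 4, 8, 10, 7].

Step 1: column multipliers v_i = (∏_{j≠i}(α_i − α_j))^{−1} mod 11.
  i = 1 (α = 8): (8−9)(8−6)(8−10)(8−4) = (−1)·2·(−2)·4 = 16 ≡ 5, so v_1 = 5^{−1} = 9 (mod 11).
  i = 2 (α = 9): (9−8)(9−6)(9−10)(9−4) = 1·3·(−1)·5 = −15 ≡ 7, so v_2 = 7^{−1} = 8 (mod 11).
  i = 3 (α = 6): (6−8)(6−9)(6−10)(6−4) = (−2)·(−3)·(−4)·2 = −48 ≡ 7, so v_3 = 7^{−1} = 8 (mod 11).
  i = 4 (α = 10): (10−8)(10−9)(10−6)(10−4) = 2·1·4·6 = 48 ≡ 4, so v_4 = 4^{−1} = 3 (mod 11).
  i = 5 (α = 4): (4−8)(4−9)(4−6)(4−10) = (−4)·(−5)·(−2)·(−6) = 240 ≡ 9, so v_5 = 9^{−1} = 5 (mod 11).
  v = [9, 8, 8, 3, 5].
Step 2: syndromes of r = [9, 4, 8, 4, 7] (all sums mod 11).
  S_0 = Σ v_i r_i = 9·9 + 8·4 + 8·8 + 3·4 + 5·7 = 224 ≡ 4.
  S_1 = Σ v_i α_i r_i = 9·8·9 + 8·9·4 + 8·6·8 + 3·10·4 + 5·4·7 = 1580 ≡ 7.
  α_i^2 mod 11 = [9, 4, 3, 1, 5].
  S_2 = Σ v_i α_i^2 r_i = 9·9·9 + 8·4·4 + 8·3·8 + 3·1·4 + 5·5·7 = 1236 ≡ 4.
  S = (4, 7, 4) ≠ 0, so r is not a codeword (an error is present).
Step 3: locate the error. For a single error e at position i, S_ℓ = v_i·e·α_i^ℓ, so α_err = S_1/S_0.
  S_0^{−1} = 4^{−1} = 3 (mod 11), so α_err = 7·3 = 21 ≡ 10 = α_4. Error position i = 4.
  Consistency check: S_2/S_1 = 4·8 = 32 ≡ 10 = α_err ✓ (single-error assumption holds).
Step 4: error magnitude e = S_0/v_4 = S_0·∏_{j≠4}(α_4 − α_j) = 4·4 = 16 ≡ 5 (mod 11).
Step 5: correct position 4: c_4 = r_4 − e = 4 − 5 ≡ 10 (mod 11). Hence c = [9, 4, 8, 10, 7].
  Check: interpolating c through the α_i gives m(x) = 5 + 6·x (degree < 2) with m(α_i) = c_i for every i, so c is indeed a codeword.


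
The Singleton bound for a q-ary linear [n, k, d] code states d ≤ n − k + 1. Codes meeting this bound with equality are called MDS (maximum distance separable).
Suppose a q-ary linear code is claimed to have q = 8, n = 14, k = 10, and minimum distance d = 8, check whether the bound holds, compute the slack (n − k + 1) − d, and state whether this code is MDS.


Singleton RHS = n − k + 1 = 5, slack = -3, bound violated (no such code; not MDS).

Singleton bound: d ≤ n − k + 1.
Here n = 14, k = 10, so n − k + 1 = 5.
Given d = 8, check d ≤ 5: NO.
Slack = (n − k + 1) − d = -3.
The slack is negative: d = 8 exceeds n − k + 1 = 5 by 3, so the Singleton bound is violated and no linear [14, 10, 8]_8 code can exist. In particular it is not MDS (MDS requires d = n − k + 1 exactly).
Description: the claimed parameters are [14, 10, 8]_8; such a code would be impossible (violates the Singleton bound).


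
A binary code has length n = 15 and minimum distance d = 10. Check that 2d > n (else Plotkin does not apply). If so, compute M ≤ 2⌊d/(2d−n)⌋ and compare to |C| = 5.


Plotkin bound M ≤ 4; given |C| = 5 > bound (violated).

Check applicability: 2d = 20, n = 15.
2d − n = 5 > 0, so Plotkin applies.
Compute d/(2d−n) = 10/5 ≈ 2.0000.
⌊d/(2d−n)⌋ = 2.
Plotkin bound: M ≤ 2·2 = 4.
Given |C| = 5, check: VIOLATED.
This |C| is above the Plotkin bound, so no binary code with n = 15, d = 10 and 5 codewords exists.


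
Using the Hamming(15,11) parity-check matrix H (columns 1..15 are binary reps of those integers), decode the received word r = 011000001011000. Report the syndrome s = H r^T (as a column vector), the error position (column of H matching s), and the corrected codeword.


s = (1, 1, 1, 1)^T, error position = 15, corrected codeword c = 011000001011001

Compute s = H r^T mod 2 one row at a time:
  s_1 = 0 + 1 + 0 + 1 + 1 + 0 + 0 + 0 = 3 ≡ 1 (mod 2).
  s_2 = 0 + 0 + 0 + 0 + 1 + 0 + 0 + 0 = 1 ≡ 1 (mod 2).
  s_3 = 1 + 1 + 0 + 0 + 0 + 1 + 0 + 0 = 3 ≡ 1 (mod 2).
  s_4 = 0 + 1 + 0 + 0 + 1 + 1 + 0 + 0 = 3 ≡ 1 (mod 2).
s = (1, 1, 1, 1)^T — this equals column 15 of H (binary 1111), so error is at position 15.
Correct: flip bit 15 of r = 011000001011000 to get c = 011000001011001.


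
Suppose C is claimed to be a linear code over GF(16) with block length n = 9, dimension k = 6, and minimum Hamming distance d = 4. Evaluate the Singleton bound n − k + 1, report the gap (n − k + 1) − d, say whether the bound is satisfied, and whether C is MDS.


Singleton RHS = n − k + 1 = 4, slack = 0, bound satisfied, MDS.

Singleton bound: d ≤ n − k + 1.
Here n = 9, k = 6, so n − k + 1 = 4.
Given d = 4, check d ≤ 4: YES.
Slack = (n − k + 1) − d = 0.
The code is MDS (slack = 0).
Description: the claimed parameters are [9, 6, 4]_16; such a code would be MDS (meets Singleton bound).


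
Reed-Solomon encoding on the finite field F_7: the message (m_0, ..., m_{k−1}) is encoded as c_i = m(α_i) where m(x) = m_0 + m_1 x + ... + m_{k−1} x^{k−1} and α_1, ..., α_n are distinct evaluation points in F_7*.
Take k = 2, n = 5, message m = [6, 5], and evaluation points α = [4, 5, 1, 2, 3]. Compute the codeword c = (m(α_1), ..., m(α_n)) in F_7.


c = [5, 3, 4, 2, 0]

Message polynomial: m(x) = 6 + 5·x (mod 7).
For each evaluation point α_i, compute m(α_i) mod 7:
  α_1 = 4: Horner steps 5 → 5, so m(4) = 5.
  α_2 = 5: Horner steps 5 → 3, so m(5) = 3.
  α_3 = 1: Horner steps 5 → 4, so m(1) = 4.
  α_4 = 2: Horner steps 5 → 2, so m(2) = 2.
  α_5 = 3: Horner steps 5 → 0, so m(3) = 0.
Codeword c = [5, 3, 4, 2, 0] ∈ F_7^5.


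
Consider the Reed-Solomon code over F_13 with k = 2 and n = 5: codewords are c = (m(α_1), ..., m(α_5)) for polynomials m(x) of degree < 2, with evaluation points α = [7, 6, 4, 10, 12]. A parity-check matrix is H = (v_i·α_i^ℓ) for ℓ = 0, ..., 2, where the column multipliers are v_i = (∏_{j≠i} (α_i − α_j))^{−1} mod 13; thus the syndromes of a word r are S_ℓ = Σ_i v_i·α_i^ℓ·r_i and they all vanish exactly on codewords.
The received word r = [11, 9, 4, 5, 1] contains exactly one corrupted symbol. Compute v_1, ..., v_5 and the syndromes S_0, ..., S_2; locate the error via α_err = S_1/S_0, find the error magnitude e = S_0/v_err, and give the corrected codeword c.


S = (12, 7, 3), error at position 2, error magnitude e = 9, c = [11, 0, 4, 5, 1].

Step 1: column multipliers v_i = (∏_{j≠i}(α_i − α_j))^{−1} mod 13.
  i = 1 (α = 7): (7−6)(7−4)(7−10)(7−12) = 1·3·(−3)·(−5) = 45 ≡ 6, so v_1 = 6^{−1} = 11 (mod 13).
  i = 2 (α = 6): (6−7)(6−4)(6−10)(6−12) = (−1)·2·(−4)·(−6) = −48 ≡ 4, so v_2 = 4^{−1} = 10 (mod 13).
  i = 3 (α = 4): (4−7)(4−6)(4−10)(4−12) = (−3)·(−2)·(−6)·(−8) = 288 ≡ 2, so v_3 = 2^{−1} = 7 (mod 13).
  i = 4 (α = 10): (10−7)(10−6)(10−4)(10−12) = 3·4·6·(−2) = −144 ≡ 12, so v_4 = 12^{−1} = 12 (mod 13).
  i = 5 (α = 12): (12−7)(12−6)(12−4)(12−10) = 5·6·8·2 = 480 ≡ 12, so v_5 = 12^{−1} = 12 (mod 13).
  v = [11, 10, 7, 12, 12].
Step 2: syndromes of r = [11, 9, 4, 5, 1] (all sums mod 13).
  S_0 = Σ v_i r_i = 11·11 + 10·9 + 7·4 + 12·5 + 12·1 = 311 ≡ 12.
  S_1 = Σ v_i α_i r_i = 11·7·11 + 10·6·9 + 7·4·4 + 12·10·5 + 12·12·1 = 2243 ≡ 7.
  α_i^2 mod 13 = [10, 10, 3, 9, 1].
  S_2 = Σ v_i α_i^2 r_i = 11·10·11 + 10·10·9 + 7·3·4 + 12·9·5 + 12·1·1 = 2746 ≡ 3.
  S = (12, 7, 3) ≠ 0, so r is not a codeword (an error is present).
Step 3: locate the error. For a single error e at position i, S_ℓ = v_i·e·α_i^ℓ, so α_err = S_1/S_0.
  S_0^{−1} = 12^{−1} = 12 (mod 13), so α_err = 7·12 = 84 ≡ 6 = α_2. Error position i = 2.
  Consistency check: S_2/S_1 = 3·2 = 6 ≡ 6 = α_err ✓ (single-error assumption holds).
Step 4: error magnitude e = S_0/v_2 = S_0·∏_{j≠2}(α_2 − α_j) = 12·4 = 48 ≡ 9 (mod 13).
Step 5: correct position 2: c_2 = r_2 − e = 9 − 9 ≡ 0 (mod 13). Hence c = [11, 0, 4, 5, 1].
  Check: interpolating c through the α_i gives m(x) = 12 + 11·x (degree < 2) with m(α_i) = c_i for every i, so c is indeed a codeword.


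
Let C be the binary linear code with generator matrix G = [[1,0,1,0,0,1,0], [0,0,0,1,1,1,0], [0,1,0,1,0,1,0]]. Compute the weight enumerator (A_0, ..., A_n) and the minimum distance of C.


Weight distribution: A_0 = 1, A_2 = 1, A_3 = 3, A_4 = 2, A_5 = 1. Minimum distance d = 2.

Enumerate all 2^3 = 8 messages m ∈ F_2^3.
For each, compute codeword c = mG in F_2^7, then tally its weight.
  m = 000 → c = 0000000, weight = 0.
  m = 100 → c = 1010010, weight = 3.
  m = 010 → c = 0001110, weight = 3.
  m = 110 → c = 1011100, weight = 4.
  m = 001 → c = 0101010, weight = 3.
  m = 101 → c = 1111000, weight = 4.
  m = 011 → c = 0100100, weight = 2.
  m = 111 → c = 1110110, weight = 5.
Tally weights:
  weight 0: 1 codewords.
  weight 2: 1 codewords.
  weight 3: 3 codewords.
  weight 4: 2 codewords.
  weight 5: 1 codewords.
Minimum distance d = smallest w > 0 with A_w > 0 = 2.
Sanity: Σ A_w = 8 = 2^3 = 8 ✓.


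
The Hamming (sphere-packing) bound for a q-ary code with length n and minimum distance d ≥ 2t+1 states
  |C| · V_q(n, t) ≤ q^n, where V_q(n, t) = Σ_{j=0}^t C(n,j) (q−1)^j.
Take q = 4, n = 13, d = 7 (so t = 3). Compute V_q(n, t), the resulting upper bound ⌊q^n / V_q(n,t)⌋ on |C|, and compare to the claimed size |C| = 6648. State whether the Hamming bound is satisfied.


V_q(n, t) = 8464, q^n = 67108864, Hamming bound = 7928, |C| = 6648 ≤ bound (satisfied).

Step 1: Compute V_q(n, t) = Σ_{j=0}^3 C(n, j) (q−1)^j.
  j = 0: C(13,0)·(3)^0 = 1·1 = 1.
  j = 1: C(13,1)·(3)^1 = 13·3 = 39.
  j = 2: C(13,2)·(3)^2 = 78·9 = 702.
  j = 3: C(13,3)·(3)^3 = 286·27 = 7722.
  V_q(n, t) = 1 + 39 + 702 + 7722 = 8464.
Step 2: q^n = 4^13 = 67108864.
Step 3: Hamming bound ⌊q^n / V_q(n,t)⌋ = ⌊67108864/8464⌋ = 7928.
Step 4: Compare |C| = 6648 to 7928: satisfied.
The claimed |C| lies below the Hamming bound.


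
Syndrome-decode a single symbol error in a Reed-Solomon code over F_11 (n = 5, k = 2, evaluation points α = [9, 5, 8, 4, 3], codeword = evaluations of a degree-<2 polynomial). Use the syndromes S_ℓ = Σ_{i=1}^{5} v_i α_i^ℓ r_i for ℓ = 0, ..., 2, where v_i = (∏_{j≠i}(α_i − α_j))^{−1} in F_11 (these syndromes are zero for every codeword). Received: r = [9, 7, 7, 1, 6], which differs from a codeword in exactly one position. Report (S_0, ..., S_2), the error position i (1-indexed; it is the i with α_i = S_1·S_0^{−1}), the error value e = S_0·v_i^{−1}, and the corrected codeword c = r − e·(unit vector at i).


S = (8, 9, 6), error at position 3, error magnitude e = 4, c = [9, 7, 3, 1, 6].

Step 1: column multipliers v_i = (∏_{j≠i}(α_i − α_j))^{−1} mod 11.
  i = 1 (α = 9): (9−5)(9−8)(9−4)(9−3) = 4·1·5·6 = 120 ≡ 10, so v_1 = 10^{−1} = 10 (mod 11).
  i = 2 (α = 5): (5−9)(5−8)(5−4)(5−3) = (−4)·(−3)·1·2 = 24 ≡ 2, so v_2 = 2^{−1} = 6 (mod 11).
  i = 3 (α = 8): (8−9)(8−5)(8−4)(8−3) = (−1)·3·4·5 = −60 ≡ 6, so v_3 = 6^{−1} = 2 (mod 11).
  i = 4 (α = 4): (4−9)(4−5)(4−8)(4−3) = (−5)·(−1)·(−4)·1 = −20 ≡ 2, so v_4 = 2^{−1} = 6 (mod 11).
  i = 5 (α = 3): (3−9)(3−5)(3−8)(3−4) = (−6)·(−2)·(−5)·(−1) = 60 ≡ 5, so v_5 = 5^{−1} = 9 (mod 11).
  v = [10, 6, 2, 6, 9].
Step 2: syndromes of r = [9, 7, 7, 1, 6] (all sums mod 11).
  S_0 = Σ v_i r_i = 10·9 + 6·7 + 2·7 + 6·1 + 9·6 = 206 ≡ 8.
  S_1 = Σ v_i α_i r_i = 10·9·9 + 6·5·7 + 2·8·7 + 6·4·1 + 9·3·6 = 1318 ≡ 9.
  α_i^2 mod 11 = [4, 3, 9, 5, 9].
  S_2 = Σ v_i α_i^2 r_i = 10·4·9 + 6·3·7 + 2·9·7 + 6·5·1 + 9·9·6 = 1128 ≡ 6.
  S = (8, 9, 6) ≠ 0, so r is not a codeword (an error is present).
Step 3: locate the error. For a single error e at position i, S_ℓ = v_i·e·α_i^ℓ, so α_err = S_1/S_0.
  S_0^{−1} = 8^{−1} = 7 (mod 11), so α_err = 9·7 = 63 ≡ 8 = α_3. Error position i = 3.
  Consistency check: S_2/S_1 = 6·5 = 30 ≡ 8 = α_err ✓ (single-error assumption holds).
Step 4: error magnitude e = S_0/v_3 = S_0·∏_{j≠3}(α_3 − α_j) = 8·6 = 48 ≡ 4 (mod 11).
Step 5: correct position 3: c_3 = r_3 − e = 7 − 4 ≡ 3 (mod 11). Hence c = [9, 7, 3, 1, 6].
  Check: interpolating c through the α_i gives m(x) = 10 + 6·x (degree < 2) with m(α_i) = c_i for every i, so c is indeed a codeword.


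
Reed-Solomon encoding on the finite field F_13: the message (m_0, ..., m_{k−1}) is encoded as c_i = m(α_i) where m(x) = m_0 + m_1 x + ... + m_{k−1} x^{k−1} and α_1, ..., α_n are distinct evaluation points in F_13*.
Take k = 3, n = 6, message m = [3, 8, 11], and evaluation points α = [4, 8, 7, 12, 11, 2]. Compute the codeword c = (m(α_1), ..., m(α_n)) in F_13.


c = [3, 4, 0, 6, 5, 11]

Message polynomial: m(x) = 3 + 8·x + 11·x^2 (mod 13).
For each evaluation point α_i, compute m(α_i) mod 13:
  α_1 = 4: Horner steps 11 → 0 → 3, so m(4) = 3.
  α_2 = 8: Horner steps 11 → 5 → 4, so m(8) = 4.
  α_3 = 7: Horner steps 11 → 7 → 0, so m(7) = 0.
  α_4 = 12: Horner steps 11 → 10 → 6, so m(12) = 6.
  α_5 = 11: Horner steps 11 → 12 → 5, so m(11) = 5.
  α_6 = 2: Horner steps 11 → 4 → 11, so m(2) = 11.
Codeword c = [3, 4, 0, 6, 5, 11] ∈ F_13^6.


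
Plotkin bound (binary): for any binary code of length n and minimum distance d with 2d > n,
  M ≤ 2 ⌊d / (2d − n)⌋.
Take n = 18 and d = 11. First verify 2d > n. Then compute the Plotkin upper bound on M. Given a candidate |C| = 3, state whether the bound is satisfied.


Plotkin bound M ≤ 4; given |C| = 3 ≤ bound (satisfied).

Check applicability: 2d = 22, n = 18.
2d − n = 4 > 0, so Plotkin applies.
Compute d/(2d−n) = 11/4 ≈ 2.7500.
⌊d/(2d−n)⌋ = 2.
Plotkin bound: M ≤ 2·2 = 4.
Given |C| = 3, check: satisfied.
This |C| is below the Plotkin bound.


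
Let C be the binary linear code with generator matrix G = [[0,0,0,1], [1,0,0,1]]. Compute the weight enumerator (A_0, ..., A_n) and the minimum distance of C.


Weight distribution: A_0 = 1, A_1 = 2, A_2 = 1. Minimum distance d = 1.

Enumerate all 2^2 = 4 messages m ∈ F_2^2.
For each, compute codeword c = mG in F_2^4, then tally its weight.
  m = 00 → c = 0000, weight = 0.
  m = 10 → c = 0001, weight = 1.
  m = 01 → c = 1001, weight = 2.
  m = 11 → c = 1000, weight = 1.
Tally weights:
  weight 0: 1 codewords.
  weight 1: 2 codewords.
  weight 2: 1 codewords.
Minimum distance d = smallest w > 0 with A_w > 0 = 1.
Sanity: Σ A_w = 4 = 2^2 = 4 ✓.


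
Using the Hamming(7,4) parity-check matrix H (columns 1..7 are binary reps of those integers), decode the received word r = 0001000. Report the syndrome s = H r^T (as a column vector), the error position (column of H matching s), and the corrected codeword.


s = (1, 0, 0)^T, error position = 4, corrected codeword c = 0000000

Compute s = H r^T mod 2 one row at a time:
  s_1 = 1 + 0 + 0 + 0 = 1 ≡ 1 (mod 2).
  s_2 = 0 + 0 + 0 + 0 = 0 ≡ 0 (mod 2).
  s_3 = 0 + 0 + 0 + 0 = 0 ≡ 0 (mod 2).
s = (1, 0, 0)^T — this equals column 4 of H (binary 100), so error is at position 4.
Correct: flip bit 4 of r = 0001000 to get c = 0000000.


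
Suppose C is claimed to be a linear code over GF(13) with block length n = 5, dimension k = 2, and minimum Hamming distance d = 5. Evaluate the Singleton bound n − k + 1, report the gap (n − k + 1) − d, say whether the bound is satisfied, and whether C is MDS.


Singleton RHS = n − k + 1 = 4, slack = -1, bound violated (no such code; not MDS).

Singleton bound: d ≤ n − k + 1.
Here n = 5, k = 2, so n − k + 1 = 4.
Given d = 5, check d ≤ 4: NO.
Slack = (n − k + 1) − d = -1.
The slack is negative: d = 5 exceeds n − k + 1 = 4 by 1, so the Singleton bound is violated and no linear [5, 2, 5]_13 code can exist. In particular it is not MDS (MDS requires d = n − k + 1 exactly).
Description: the claimed parameters are [5, 2, 5]_13; such a code would be impossible (violates the Singleton bound).


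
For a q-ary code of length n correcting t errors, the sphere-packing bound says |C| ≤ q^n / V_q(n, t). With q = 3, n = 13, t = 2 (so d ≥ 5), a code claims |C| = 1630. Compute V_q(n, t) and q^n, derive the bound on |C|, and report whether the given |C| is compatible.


V_q(n, t) = 339, q^n = 1594323, Hamming bound = 4703, |C| = 1630 ≤ bound (satisfied).

Step 1: Compute V_q(n, t) = Σ_{j=0}^2 C(n, j) (q−1)^j.
  j = 0: C(13,0)·(2)^0 = 1·1 = 1.
  j = 1: C(13,1)·(2)^1 = 13·2 = 26.
  j = 2: C(13,2)·(2)^2 = 78·4 = 312.
  V_q(n, t) = 1 + 26 + 312 = 339.
Step 2: q^n = 3^13 = 1594323.
Step 3: Hamming bound ⌊q^n / V_q(n,t)⌋ = ⌊1594323/339⌋ = 4703.
Step 4: Compare |C| = 1630 to 4703: satisfied.
The claimed |C| lies below the Hamming bound.


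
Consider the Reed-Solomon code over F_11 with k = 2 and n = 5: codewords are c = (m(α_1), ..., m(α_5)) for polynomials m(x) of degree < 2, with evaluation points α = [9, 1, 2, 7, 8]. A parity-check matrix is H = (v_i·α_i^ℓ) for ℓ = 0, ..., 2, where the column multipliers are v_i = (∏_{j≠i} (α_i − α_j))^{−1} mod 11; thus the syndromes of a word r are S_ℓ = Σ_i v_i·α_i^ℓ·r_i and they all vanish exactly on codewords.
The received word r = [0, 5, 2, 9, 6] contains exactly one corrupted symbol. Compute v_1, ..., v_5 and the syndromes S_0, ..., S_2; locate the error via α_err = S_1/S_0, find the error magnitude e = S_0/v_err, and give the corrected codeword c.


S = (4, 3, 5), error at position 1, error magnitude e = 8, c = [3, 5, 2, 9, 6].

Step 1: column multipliers v_i = (∏_{j≠i}(α_i − α_j))^{−1} mod 11.
  i = 1 (α = 9): (9−1)(9−2)(9−7)(9−8) = 8·7·2·1 = 112 ≡ 2, so v_1 = 2^{−1} = 6 (mod 11).
  i = 2 (α = 1): (1−9)(1−2)(1−7)(1−8) = (−8)·(−1)·(−6)·(−7) = 336 ≡ 6, so v_2 = 6^{−1} = 2 (mod 11).
  i = 3 (α = 2): (2−9)(2−1)(2−7)(2−8) = (−7)·1·(−5)·(−6) = −210 ≡ 10, so v_3 = 10^{−1} = 10 (mod 11).
  i = 4 (α = 7): (7−9)(7−1)(7−2)(7−8) = (−2)·6·5·(−1) = 60 ≡ 5, so v_4 = 5^{−1} = 9 (mod 11).
  i = 5 (α = 8): (8−9)(8−1)(8−2)(8−7) = (−1)·7·6·1 = −42 ≡ 2, so v_5 = 2^{−1} = 6 (mod 11).
  v = [6, 2, 10, 9, 6].
Step 2: syndromes of r = [0, 5, 2, 9, 6] (all sums mod 11).
  S_0 = Σ v_i r_i = 6·0 + 2·5 + 10·2 + 9·9 + 6·6 = 147 ≡ 4.
  S_1 = Σ v_i α_i r_i = 6·9·0 + 2·1·5 + 10·2·2 + 9·7·9 + 6·8·6 = 905 ≡ 3.
  α_i^2 mod 11 = [4, 1, 4, 5, 9].
  S_2 = Σ v_i α_i^2 r_i = 6·4·0 + 2·1·5 + 10·4·2 + 9·5·9 + 6·9·6 = 819 ≡ 5.
  S = (4, 3, 5) ≠ 0, so r is not a codeword (an error is present).
Step 3: locate the error. For a single error e at position i, S_ℓ = v_i·e·α_i^ℓ, so α_err = S_1/S_0.
  S_0^{−1} = 4^{−1} = 3 (mod 11), so α_err = 3·3 = 9 ≡ 9 = α_1. Error position i = 1.
  Consistency check: S_2/S_1 = 5·4 = 20 ≡ 9 = α_err ✓ (single-error assumption holds).
Step 4: error magnitude e = S_0/v_1 = S_0·∏_{j≠1}(α_1 − α_j) = 4·2 = 8 ≡ 8 (mod 11).
Step 5: correct position 1: c_1 = r_1 − e = 0 − 8 ≡ 3 (mod 11). Hence c = [3, 5, 2, 9, 6].
  Check: interpolating c through the α_i gives m(x) = 8 + 8·x (degree < 2) with m(α_i) = c_i for every i, so c is indeed a codeword.


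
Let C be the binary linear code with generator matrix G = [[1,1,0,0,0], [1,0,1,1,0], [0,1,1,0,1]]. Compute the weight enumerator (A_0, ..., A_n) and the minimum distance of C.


Weight distribution: A_0 = 1, A_2 = 2, A_3 = 4, A_4 = 1. Minimum distance d = 2.

Enumerate all 2^3 = 8 messages m ∈ F_2^3.
For each, compute codeword c = mG in F_2^5, then tally its weight.
  m = 000 → c = 00000, weight = 0.
  m = 100 → c = 11000, weight = 2.
  m = 010 → c = 10110, weight = 3.
  m = 110 → c = 01110, weight = 3.
  m = 001 → c = 01101, weight = 3.
  m = 101 → c = 10101, weight = 3.
  m = 011 → c = 11011, weight = 4.
  m = 111 → c = 00011, weight = 2.
Tally weights:
  weight 0: 1 codewords.
  weight 2: 2 codewords.
  weight 3: 4 codewords.
  weight 4: 1 codewords.
Minimum distance d = smallest w > 0 with A_w > 0 = 2.
Sanity: Σ A_w = 8 = 2^3 = 8 ✓.


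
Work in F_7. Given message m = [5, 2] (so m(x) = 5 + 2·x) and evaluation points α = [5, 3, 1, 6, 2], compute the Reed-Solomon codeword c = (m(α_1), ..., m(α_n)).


c = [1, 4, 0, 3, 2]

Message polynomial: m(x) = 5 + 2·x (mod 7).
For each evaluation point α_i, compute m(α_i) mod 7:
  α_1 = 5: Horner steps 2 → 1, so m(5) = 1.
  α_2 = 3: Horner steps 2 → 4, so m(3) = 4.
  α_3 = 1: Horner steps 2 → 0, so m(1) = 0.
  α_4 = 6: Horner steps 2 → 3, so m(6) = 3.
  α_5 = 2: Horner steps 2 → 2, so m(2) = 2.
Codeword c = [1, 4, 0, 3, 2] ∈ F_7^5.


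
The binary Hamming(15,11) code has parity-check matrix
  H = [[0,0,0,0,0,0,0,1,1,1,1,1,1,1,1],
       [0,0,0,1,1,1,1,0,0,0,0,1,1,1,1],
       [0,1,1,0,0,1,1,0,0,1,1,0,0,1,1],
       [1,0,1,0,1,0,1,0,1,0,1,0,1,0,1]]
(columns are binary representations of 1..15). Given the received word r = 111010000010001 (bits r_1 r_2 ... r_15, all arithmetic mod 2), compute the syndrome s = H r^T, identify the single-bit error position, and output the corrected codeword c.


s = (0, 0, 0, 1)^T, error position = 1, corrected codeword c = 011010000010001

Compute s = H r^T mod 2 one row at a time:
  s_1 = 0 + 0 + 0 + 1 + 0 + 0 + 0 + 1 = 2 ≡ 0 (mod 2).
  s_2 = 0 + 1 + 0 + 0 + 0 + 0 + 0 + 1 = 2 ≡ 0 (mod 2).
  s_3 = 1 + 1 + 0 + 0 + 0 + 1 + 0 + 1 = 4 ≡ 0 (mod 2).
  s_4 = 1 + 1 + 1 + 0 + 0 + 1 + 0 + 1 = 5 ≡ 1 (mod 2).
s = (0, 0, 0, 1)^T — this equals column 1 of H (binary 0001), so error is at position 1.
Correct: flip bit 1 of r = 111010000010001 to get c = 011010000010001.


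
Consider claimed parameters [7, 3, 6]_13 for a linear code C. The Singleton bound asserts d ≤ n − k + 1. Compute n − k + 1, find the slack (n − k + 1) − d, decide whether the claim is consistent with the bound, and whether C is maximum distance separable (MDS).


Singleton RHS = n − k + 1 = 5, slack = -1, bound violated (no such code; not MDS).

Singleton bound: d ≤ n − k + 1.
Here n = 7, k = 3, so n − k + 1 = 5.
Given d = 6, check d ≤ 5: NO.
Slack = (n − k + 1) − d = -1.
The slack is negative: d = 6 exceeds n − k + 1 = 5 by 1, so the Singleton bound is violated and no linear [7, 3, 6]_13 code can exist. In particular it is not MDS (MDS requires d = n − k + 1 exactly).
Description: the claimed parameters are [7, 3, 6]_13; such a code would be impossible (violates the Singleton bound).


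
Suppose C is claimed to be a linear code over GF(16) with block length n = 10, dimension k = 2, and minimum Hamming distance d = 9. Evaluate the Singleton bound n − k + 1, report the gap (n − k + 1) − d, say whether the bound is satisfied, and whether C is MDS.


Singleton RHS = n − k + 1 = 9, slack = 0, bound satisfied, MDS.

Singleton bound: d ≤ n − k + 1.
Here n = 10, k = 2, so n − k + 1 = 9.
Given d = 9, check d ≤ 9: YES.
Slack = (n − k + 1) − d = 0.
The code is MDS (slack = 0).
Description: the claimed parameters are [10, 2, 9]_16; such a code would be MDS (meets Singleton bound).


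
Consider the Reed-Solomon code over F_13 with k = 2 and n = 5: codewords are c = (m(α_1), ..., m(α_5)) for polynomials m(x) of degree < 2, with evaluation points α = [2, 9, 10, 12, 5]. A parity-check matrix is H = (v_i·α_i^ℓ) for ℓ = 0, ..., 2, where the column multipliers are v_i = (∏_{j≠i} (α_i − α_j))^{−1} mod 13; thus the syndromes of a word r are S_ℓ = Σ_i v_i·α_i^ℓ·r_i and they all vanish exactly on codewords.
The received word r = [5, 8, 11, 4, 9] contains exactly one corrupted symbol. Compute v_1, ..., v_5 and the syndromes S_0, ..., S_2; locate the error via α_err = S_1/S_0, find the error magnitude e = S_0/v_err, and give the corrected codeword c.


S = (6, 12, 11), error at position 1, error magnitude e = 5, c = [0, 8, 11, 4, 9].

Step 1: column multipliers v_i = (∏_{j≠i}(α_i − α_j))^{−1} mod 13.
  i = 1 (α = 2): (2−9)(2−10)(2−12)(2−5) = (−7)·(−8)·(−10)·(−3) = 1680 ≡ 3, so v_1 = 3^{−1} = 9 (mod 13).
  i = 2 (α = 9): (9−2)(9−10)(9−12)(9−5) = 7·(−1)·(−3)·4 = 84 ≡ 6, so v_2 = 6^{−1} = 11 (mod 13).
  i = 3 (α = 10): (10−2)(10−9)(10−12)(10−5) = 8·1·(−2)·5 = −80 ≡ 11, so v_3 = 11^{−1} = 6 (mod 13).
  i = 4 (α = 12): (12−2)(12−9)(12−10)(12−5) = 10·3·2·7 = 420 ≡ 4, so v_4 = 4^{−1} = 10 (mod 13).
  i = 5 (α = 5): (5−2)(5−9)(5−10)(5−12) = 3·(−4)·(−5)·(−7) = −420 ≡ 9, so v_5 = 9^{−1} = 3 (mod 13).
  v = [9, 11, 6, 10, 3].
Step 2: syndromes of r = [5, 8, 11, 4, 9] (all sums mod 13).
  S_0 = Σ v_i r_i = 9·5 + 11·8 + 6·11 + 10·4 + 3·9 = 266 ≡ 6.
  S_1 = Σ v_i α_i r_i = 9·2·5 + 11·9·8 + 6·10·11 + 10·12·4 + 3·5·9 = 2157 ≡ 12.
  α_i^2 mod 13 = [4, 3, 9, 1, 12].
  S_2 = Σ v_i α_i^2 r_i = 9·4·5 + 11·3·8 + 6·9·11 + 10·1·4 + 3·12·9 = 1402 ≡ 11.
  S = (6, 12, 11) ≠ 0, so r is not a codeword (an error is present).
Step 3: locate the error. For a single error e at position i, S_ℓ = v_i·e·α_i^ℓ, so α_err = S_1/S_0.
  S_0^{−1} = 6^{−1} = 11 (mod 13), so α_err = 12·11 = 132 ≡ 2 = α_1. Error position i = 1.
  Consistency check: S_2/S_1 = 11·12 = 132 ≡ 2 = α_err ✓ (single-error assumption holds).
Step 4: error magnitude e = S_0/v_1 = S_0·∏_{j≠1}(α_1 − α_j) = 6·3 = 18 ≡ 5 (mod 13).
Step 5: correct position 1: c_1 = r_1 − e = 5 − 5 ≡ 0 (mod 13). Hence c = [0, 8, 11, 4, 9].
  Check: interpolating c through the α_i gives m(x) = 7 + 3·x (degree < 2) with m(α_i) = c_i for every i, so c is indeed a codeword.


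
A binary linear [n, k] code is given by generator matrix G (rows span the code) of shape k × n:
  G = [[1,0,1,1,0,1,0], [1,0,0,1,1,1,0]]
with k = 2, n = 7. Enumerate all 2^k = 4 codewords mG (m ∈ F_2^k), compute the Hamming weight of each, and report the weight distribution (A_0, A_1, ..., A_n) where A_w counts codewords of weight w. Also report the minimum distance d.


Weight distribution: A_0 = 1, A_2 = 1, A_4 = 2. Minimum distance d = 2.

Enumerate all 2^2 = 4 messages m ∈ F_2^2.
For each, compute codeword c = mG in F_2^7, then tally its weight.
  m = 00 → c = 0000000, weight = 0.
  m = 10 → c = 1011010, weight = 4.
  m = 01 → c = 1001110, weight = 4.
  m = 11 → c = 0010100, weight = 2.
Tally weights:
  weight 0: 1 codewords.
  weight 2: 1 codewords.
  weight 4: 2 codewords.
Minimum distance d = smallest w > 0 with A_w > 0 = 2.
Sanity: Σ A_w = 4 = 2^2 = 4 ✓.


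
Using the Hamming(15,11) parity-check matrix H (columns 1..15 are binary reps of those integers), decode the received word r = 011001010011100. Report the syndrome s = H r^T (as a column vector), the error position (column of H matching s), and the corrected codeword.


s = (0, 1, 0, 1)^T, error position = 5, corrected codeword c = 011011010011100

Compute s = H r^T mod 2 one row at a time:
  s_1 = 1 + 0 + 0 + 1 + 1 + 1 + 0 + 0 = 4 ≡ 0 (mod 2).
  s_2 = 0 + 0 + 1 + 0 + 1 + 1 + 0 + 0 = 3 ≡ 1 (mod 2).
  s_3 = 1 + 1 + 1 + 0 + 0 + 1 + 0 + 0 = 4 ≡ 0 (mod 2).
  s_4 = 0 + 1 + 0 + 0 + 0 + 1 + 1 + 0 = 3 ≡ 1 (mod 2).
s = (0, 1, 0, 1)^T — this equals column 5 of H (binary 0101), so error is at position 5.
Correct: flip bit 5 of r = 011001010011100 to get c = 011011010011100.


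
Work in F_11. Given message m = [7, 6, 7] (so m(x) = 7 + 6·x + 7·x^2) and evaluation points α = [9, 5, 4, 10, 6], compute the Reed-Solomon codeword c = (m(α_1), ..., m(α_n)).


c = [1, 3, 0, 8, 9]

Message polynomial: m(x) = 7 + 6·x + 7·x^2 (mod 11).
For each evaluation point α_i, compute m(α_i) mod 11:
  α_1 = 9: Horner steps 7 → 3 → 1, so m(9) = 1.
  α_2 = 5: Horner steps 7 → 8 → 3, so m(5) = 3.
  α_3 = 4: Horner steps 7 → 1 → 0, so m(4) = 0.
  α_4 = 10: Horner steps 7 → 10 → 8, so m(10) = 8.
  α_5 = 6: Horner steps 7 → 4 → 9, so m(6) = 9.
Codeword c = [1, 3, 0, 8, 9] ∈ F_11^5.


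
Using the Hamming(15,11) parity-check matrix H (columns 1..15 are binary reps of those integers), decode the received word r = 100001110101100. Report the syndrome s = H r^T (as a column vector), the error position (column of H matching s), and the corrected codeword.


s = (0, 0, 1, 1)^T, error position = 3, corrected codeword c = 101001110101100

Compute s = H r^T mod 2 one row at a time:
  s_1 = 1 + 0 + 1 + 0 + 1 + 1 + 0 + 0 = 4 ≡ 0 (mod 2).
  s_2 = 0 + 0 + 1 + 1 + 1 + 1 + 0 + 0 = 4 ≡ 0 (mod 2).
  s_3 = 0 + 0 + 1 + 1 + 1 + 0 + 0 + 0 = 3 ≡ 1 (mod 2).
  s_4 = 1 + 0 + 0 + 1 + 0 + 0 + 1 + 0 = 3 ≡ 1 (mod 2).
s = (0, 0, 1, 1)^T — this equals column 3 of H (binary 0011), so error is at position 3.
Correct: flip bit 3 of r = 100001110101100 to get c = 101001110101100.


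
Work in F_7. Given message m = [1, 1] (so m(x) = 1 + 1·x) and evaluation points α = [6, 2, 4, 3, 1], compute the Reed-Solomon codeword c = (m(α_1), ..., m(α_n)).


c = [0, 3, 5, 4, 2]

Message polynomial: m(x) = 1 + 1·x (mod 7).
For each evaluation point α_i, compute m(α_i) mod 7:
  α_1 = 6: Horner steps 1 → 0, so m(6) = 0.
  α_2 = 2: Horner steps 1 → 3, so m(2) = 3.
  α_3 = 4: Horner steps 1 → 5, so m(4) = 5.
  α_4 = 3: Horner steps 1 → 4, so m(3) = 4.
  α_5 = 1: Horner steps 1 → 2, so m(1) = 2.
Codeword c = [0, 3, 5, 4, 2] ∈ F_7^5.


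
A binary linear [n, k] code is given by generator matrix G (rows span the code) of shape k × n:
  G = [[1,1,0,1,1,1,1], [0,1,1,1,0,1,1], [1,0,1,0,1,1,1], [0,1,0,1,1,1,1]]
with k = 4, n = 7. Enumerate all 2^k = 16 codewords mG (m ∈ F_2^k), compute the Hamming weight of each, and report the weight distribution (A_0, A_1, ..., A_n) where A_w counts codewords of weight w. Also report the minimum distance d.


Weight distribution: A_0 = 1, A_1 = 1, A_2 = 2, A_3 = 4, A_4 = 3, A_5 = 3, A_6 = 2. Minimum distance d = 1.

Enumerate all 2^4 = 16 messages m ∈ F_2^4.
For each, compute codeword c = mG in F_2^7, then tally its weight.
  m = 0000 → c = 0000000, weight = 0.
  m = 1000 → c = 1101111, weight = 6.
  m = 0100 → c = 0111011, weight = 5.
  m = 1100 → c = 1010100, weight = 3.
  m = 0010 → c = 1010111, weight = 5.
  m = 1010 → c = 0111000, weight = 3.
  m = 0110 → c = 1101100, weight = 4.
  m = 1110 → c = 0000011, weight = 2.
  m = 0001 → c = 0101111, weight = 5.
  m = 1001 → c = 1000000, weight = 1.
  m = 0101 → c = 0010100, weight = 2.
  m = 1101 → c = 1111011, weight = 6.
  m = 0011 → c = 1111000, weight = 4.
  m = 1011 → c = 0010111, weight = 4.
  m = 0111 → c = 1000011, weight = 3.
  m = 1111 → c = 0101100, weight = 3.
Tally weights:
  weight 0: 1 codewords.
  weight 1: 1 codewords.
  weight 2: 2 codewords.
  weight 3: 4 codewords.
  weight 4: 3 codewords.
  weight 5: 3 codewords.
  weight 6: 2 codewords.
Minimum distance d = smallest w > 0 with A_w > 0 = 1.
Sanity: Σ A_w = 16 = 2^4 = 16 ✓.


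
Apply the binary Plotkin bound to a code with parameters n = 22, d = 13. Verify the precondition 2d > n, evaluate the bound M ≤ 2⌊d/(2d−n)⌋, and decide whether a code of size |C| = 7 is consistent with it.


Plotkin bound M ≤ 6; given |C| = 7 > bound (violated).

Check applicability: 2d = 26, n = 22.
2d − n = 4 > 0, so Plotkin applies.
Compute d/(2d−n) = 13/4 ≈ 3.2500.
⌊d/(2d−n)⌋ = 3.
Plotkin bound: M ≤ 2·3 = 6.
Given |C| = 7, check: VIOLATED.
This |C| is above the Plotkin bound, so no binary code with n = 22, d = 13 and 7 codewords exists.


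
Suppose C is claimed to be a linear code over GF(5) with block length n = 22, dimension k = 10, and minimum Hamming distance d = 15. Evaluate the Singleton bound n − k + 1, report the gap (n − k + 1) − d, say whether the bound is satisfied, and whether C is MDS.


Singleton RHS = n − k + 1 = 13, slack = -2, bound violated (no such code; not MDS).

Singleton bound: d ≤ n − k + 1.
Here n = 22, k = 10, so n − k + 1 = 13.
Given d = 15, check d ≤ 13: NO.
Slack = (n − k + 1) − d = -2.
The slack is negative: d = 15 exceeds n − k + 1 = 13 by 2, so the Singleton bound is violated and no linear [22, 10, 15]_5 code can exist. In particular it is not MDS (MDS requires d = n − k + 1 exactly).
Description: the claimed parameters are [22, 10, 15]_5; such a code would be impossible (violates the Singleton bound).


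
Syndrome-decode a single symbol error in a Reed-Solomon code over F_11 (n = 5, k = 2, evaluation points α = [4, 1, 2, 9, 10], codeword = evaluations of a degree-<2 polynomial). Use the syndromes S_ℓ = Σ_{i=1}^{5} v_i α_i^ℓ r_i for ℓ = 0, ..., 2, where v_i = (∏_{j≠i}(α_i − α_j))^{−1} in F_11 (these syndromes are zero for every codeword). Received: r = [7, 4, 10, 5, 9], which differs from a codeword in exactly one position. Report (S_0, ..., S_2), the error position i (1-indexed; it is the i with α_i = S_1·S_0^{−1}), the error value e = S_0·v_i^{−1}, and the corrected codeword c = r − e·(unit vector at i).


S = (6, 6, 6), error at position 2, error magnitude e = 9, c = [7, 6, 10, 5, 9].

Step 1: column multipliers v_i = (∏_{j≠i}(α_i − α_j))^{−1} mod 11.
  i = 1 (α = 4): (4−1)(4−2)(4−9)(4−10) = 3·2·(−5)·(−6) = 180 ≡ 4, so v_1 = 4^{−1} = 3 (mod 11).
  i = 2 (α = 1): (1−4)(1−2)(1−9)(1−10) = (−3)·(−1)·(−8)·(−9) = 216 ≡ 7, so v_2 = 7^{−1} = 8 (mod 11).
  i = 3 (α = 2): (2−4)(2−1)(2−9)(2−10) = (−2)·1·(−7)·(−8) = −112 ≡ 9, so v_3 = 9^{−1} = 5 (mod 11).
  i = 4 (α = 9): (9−4)(9−1)(9−2)(9−10) = 5·8·7·(−1) = −280 ≡ 6, so v_4 = 6^{−1} = 2 (mod 11).
  i = 5 (α = 10): (10−4)(10−1)(10−2)(10−9) = 6·9·8·1 = 432 ≡ 3, so v_5 = 3^{−1} = 4 (mod 11).
  v = [3, 8, 5, 2, 4].
Step 2: syndromes of r = [7, 4, 10, 5, 9] (all sums mod 11).
  S_0 = Σ v_i r_i = 3·7 + 8·4 + 5·10 + 2·5 + 4·9 = 149 ≡ 6.
  S_1 = Σ v_i α_i r_i = 3·4·7 + 8·1·4 + 5·2·10 + 2·9·5 + 4·10·9 = 666 ≡ 6.
  α_i^2 mod 11 = [5, 1, 4, 4, 1].
  S_2 = Σ v_i α_i^2 r_i = 3·5·7 + 8·1·4 + 5·4·10 + 2·4·5 + 4·1·9 = 413 ≡ 6.
  S = (6, 6, 6) ≠ 0, so r is not a codeword (an error is present).
Step 3: locate the error. For a single error e at position i, S_ℓ = v_i·e·α_i^ℓ, so α_err = S_1/S_0.
  S_0^{−1} = 6^{−1} = 2 (mod 11), so α_err = 6·2 = 12 ≡ 1 = α_2. Error position i = 2.
  Consistency check: S_2/S_1 = 6·2 = 12 ≡ 1 = α_err ✓ (single-error assumption holds).
Step 4: error magnitude e = S_0/v_2 = S_0·∏_{j≠2}(α_2 − α_j) = 6·7 = 42 ≡ 9 (mod 11).
Step 5: correct position 2: c_2 = r_2 − e = 4 − 9 ≡ 6 (mod 11). Hence c = [7, 6, 10, 5, 9].
  Check: interpolating c through the α_i gives m(x) = 2 + 4·x (degree < 2) with m(α_i) = c_i for every i, so c is indeed a codeword.
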